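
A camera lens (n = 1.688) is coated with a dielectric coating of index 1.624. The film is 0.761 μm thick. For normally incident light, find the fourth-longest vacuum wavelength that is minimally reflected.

706 nm

Top surface (1.0 → 1.624): reflection off a higher-index medium gives a half-wave phase shift.
Ray reflecting at the bottom interface goes from n = 1.624 toward n = 1.688: a half-wave phase shift.
Zero or two π shifts → no net half-wave offset.
For weak reflection here: 2 n t = (m + ½) λ.
λ = 2 n t / (m + ½). The fourth-longest wavelength is m = 3: λ = 2 × 1.624 × 761 / 3.50 = 706 nm.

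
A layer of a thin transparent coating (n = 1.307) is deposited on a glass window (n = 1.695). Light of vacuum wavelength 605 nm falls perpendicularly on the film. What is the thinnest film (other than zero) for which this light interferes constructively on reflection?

At the upper boundary (n = 1.0 to n = 1.307) the reflected ray undergoes a half-wave phase shift.
Ray reflecting at the bottom interface goes from n = 1.307 toward n = 1.695: a half-wave phase shift.
The two reflections carry the same phase change, so no net offset.
With no net inversion, constructive interference in reflection requires 2 n t = m λ.
Minimum nonzero at m = 1: t = λ / (2 n) = 605 / (2 × 1.307) = 231 nm.

231 nm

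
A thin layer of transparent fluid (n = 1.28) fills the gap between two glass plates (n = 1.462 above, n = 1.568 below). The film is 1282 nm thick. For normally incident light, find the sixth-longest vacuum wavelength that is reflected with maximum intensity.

597 nm

At the upper boundary (n = 1.462 to n = 1.28) the reflected ray undergoes no phase shift.
Ray reflecting at the bottom interface goes from n = 1.28 toward n = 1.568: a half-wave phase shift.
Exactly one π shift → a net half-wave offset.
With one net inversion, constructive interference in reflection requires 2 n t = (m + ½) λ.
λ = 2 n t / (m + ½). The sixth-longest wavelength is m = 5: λ = 2 × 1.28 × 1282 / 5.50 = 597 nm.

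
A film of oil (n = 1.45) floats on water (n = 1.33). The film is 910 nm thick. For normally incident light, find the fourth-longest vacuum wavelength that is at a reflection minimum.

Top surface (1.0 → 1.45): reflection off a higher-index medium gives a half-wave phase shift.
Ray reflecting at the bottom interface goes from n = 1.45 toward n = 1.33: no phase shift.
Net: one phase inversion between the two reflected rays.
So the condition for destructive reflection is 2 n t = m λ.
λ = 2 n t / m. The fourth-longest wavelength is m = 4: λ = 2 × 1.45 × 910 / 4.00 = 660 nm.

660 nm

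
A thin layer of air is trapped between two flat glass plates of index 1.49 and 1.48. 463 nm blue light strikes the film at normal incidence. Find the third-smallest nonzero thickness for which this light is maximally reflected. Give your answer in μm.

0.579 μm

Ray reflecting at the top interface goes from n = 1.49 toward n = 1.0: no phase shift.
At the lower boundary (n = 1.0 to n = 1.48) the reflected ray undergoes a half-wave phase shift.
Exactly one π shift → a net half-wave offset.
For maximum reflection here: 2 n t = (m + ½) λ.
The third-smallest nonzero thickness corresponds to m = 2: t = (m + ½) λ / (2 n) = 2.50 × 463 / (2 × 1.0) = 579 nm.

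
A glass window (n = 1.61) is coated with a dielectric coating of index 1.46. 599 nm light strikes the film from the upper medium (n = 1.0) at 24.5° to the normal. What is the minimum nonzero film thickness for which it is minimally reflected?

107 nm

At the upper boundary (n = 1.0 to n = 1.46) the reflected ray undergoes a half-wave phase shift.
Bottom surface (1.46 → 1.61): reflection off a higher-index medium gives a half-wave phase shift.
Zero or two π shifts → no net half-wave offset.
With no net inversion, destructive interference in reflection requires 2 n t cos θ_r = (m + ½) λ.
Snell's law: 1.0 sin 24.5° = 1.46 sin θ_r → sin θ_r = 0.284, cos θ_r = 0.959.
Minimum at m = 0: t = λ / (4 n cos θ_r) = 599 / (4 × 1.46 × 0.959) = 107 nm.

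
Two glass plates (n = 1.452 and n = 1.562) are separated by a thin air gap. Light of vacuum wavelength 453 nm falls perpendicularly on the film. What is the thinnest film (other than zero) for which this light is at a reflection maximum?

Top surface (1.452 → 1.0): reflection off a lower-index medium gives no phase shift.
Ray reflecting at the bottom interface goes from n = 1.0 toward n = 1.562: a half-wave phase shift.
The two reflections differ by half a wavelength.
For maximum reflection here: 2 n t = (m + ½) λ.
Minimum at m = 0: t = λ / (4 n) = 453 / (4 × 1.0) = 113 nm.

113 nm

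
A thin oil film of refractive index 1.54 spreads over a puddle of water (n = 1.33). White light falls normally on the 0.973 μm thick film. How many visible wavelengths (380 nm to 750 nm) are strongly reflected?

4

Ray reflecting at the top interface goes from n = 1.0 toward n = 1.54: a half-wave phase shift.
At the lower boundary (n = 1.54 to n = 1.33) the reflected ray undergoes no phase shift.
The two reflections differ by half a wavelength.
So the condition for constructive reflection is 2 n t = (m + ½) λ.
λ = 2 n t / (m + ½) = 2997 / (m + ½) nm.
m=3: 856 nm (IR); m=4: 666 nm (visible); m=5: 545 nm (visible); m=6: 461 nm (visible); m=7: 400 nm (visible); m=8: 353 nm (UV).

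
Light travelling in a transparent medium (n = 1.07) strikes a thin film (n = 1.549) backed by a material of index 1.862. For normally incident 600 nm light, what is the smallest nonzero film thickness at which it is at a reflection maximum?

194 nm

Ray reflecting at the top interface goes from n = 1.07 toward n = 1.549: a half-wave phase shift.
At the lower boundary (n = 1.549 to n = 1.862) the reflected ray undergoes a half-wave phase shift.
Net: no relative phase inversion (both shifts match).
With no net inversion, constructive interference in reflection requires 2 n t = m λ.
The smallest nonzero thickness corresponds to m = 1: t = m λ / (2 n) = 1.00 × 600 / (2 × 1.549) = 194 nm.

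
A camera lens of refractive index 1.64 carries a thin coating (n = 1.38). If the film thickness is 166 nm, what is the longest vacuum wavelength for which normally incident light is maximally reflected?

458 nm

At the upper boundary (n = 1.0 to n = 1.38) the reflected ray undergoes a half-wave phase shift.
At the lower boundary (n = 1.38 to n = 1.64) the reflected ray undergoes a half-wave phase shift.
Zero or two π shifts → no net half-wave offset.
For bright reflection here: 2 n t = m λ.
λ = 2 n t / m. The longest wavelength is m = 1: λ = 2 × 1.38 × 166 / 1.00 = 458 nm.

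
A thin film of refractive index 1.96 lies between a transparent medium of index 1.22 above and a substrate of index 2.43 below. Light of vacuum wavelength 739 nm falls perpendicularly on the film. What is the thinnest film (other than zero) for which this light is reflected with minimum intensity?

94.3 nm

Top surface (1.22 → 1.96): reflection off a higher-index medium gives a half-wave phase shift.
Bottom surface (1.96 → 2.43): reflection off a higher-index medium gives a half-wave phase shift.
The two reflections carry the same phase change, so no net offset.
For minimum reflection here: 2 n t = (m + ½) λ.
Minimum at m = 0: t = λ / (4 n) = 739 / (4 × 1.96) = 94.3 nm.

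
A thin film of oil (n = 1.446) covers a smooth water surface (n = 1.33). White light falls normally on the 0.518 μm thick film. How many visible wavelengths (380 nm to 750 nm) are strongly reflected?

2

Ray reflecting at the top interface goes from n = 1.0 toward n = 1.446: a half-wave phase shift.
At the lower boundary (n = 1.446 to n = 1.33) the reflected ray undergoes no phase shift.
Net: one phase inversion between the two reflected rays.
For strong reflection here: 2 n t = (m + ½) λ.
λ = 2 n t / (m + ½) = 1498 / (m + ½) nm.
m=1: 999 nm (IR); m=2: 599 nm (visible); m=3: 428 nm (visible); m=4: 333 nm (UV).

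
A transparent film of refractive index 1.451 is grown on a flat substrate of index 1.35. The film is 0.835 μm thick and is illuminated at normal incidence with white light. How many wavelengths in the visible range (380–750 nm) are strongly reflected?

3

Ray reflecting at the top interface goes from n = 1.0 toward n = 1.451: a half-wave phase shift.
Ray reflecting at the bottom interface goes from n = 1.451 toward n = 1.35: no phase shift.
Exactly one π shift → a net half-wave offset.
So the condition for constructive reflection is 2 n t = (m + ½) λ.
λ = 2 n t / (m + ½) = 2423 / (m + ½) nm.
m=2: 969 nm (IR); m=3: 692 nm (visible); m=4: 538 nm (visible); m=5: 441 nm (visible); m=6: 373 nm (UV).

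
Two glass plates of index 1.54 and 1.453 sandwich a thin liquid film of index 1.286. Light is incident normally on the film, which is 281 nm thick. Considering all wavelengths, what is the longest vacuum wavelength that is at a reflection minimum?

At the upper boundary (n = 1.54 to n = 1.286) the reflected ray undergoes no phase shift.
Ray reflecting at the bottom interface goes from n = 1.286 toward n = 1.453: a half-wave phase shift.
The two reflections differ by half a wavelength.
For dark reflection here: 2 n t = m λ.
λ = 2 n t / m. The longest wavelength is m = 1: λ = 2 × 1.286 × 281 / 1.00 = 723 nm.

723 nm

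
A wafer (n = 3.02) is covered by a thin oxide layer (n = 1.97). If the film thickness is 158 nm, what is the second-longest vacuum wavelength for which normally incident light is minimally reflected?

415 nm

At the upper boundary (n = 1.0 to n = 1.97) the reflected ray undergoes a half-wave phase shift.
At the lower boundary (n = 1.97 to n = 3.02) the reflected ray undergoes a half-wave phase shift.
The two reflections carry the same phase change, so no net offset.
For weak reflection here: 2 n t = (m + ½) λ.
λ = 2 n t / (m + ½). The second-longest wavelength is m = 1: λ = 2 × 1.97 × 158 / 1.50 = 415 nm.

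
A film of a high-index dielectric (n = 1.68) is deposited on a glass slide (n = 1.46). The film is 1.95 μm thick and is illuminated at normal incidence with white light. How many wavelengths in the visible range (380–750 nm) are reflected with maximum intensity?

Top surface (1.0 → 1.68): reflection off a higher-index medium gives a half-wave phase shift.
At the lower boundary (n = 1.68 to n = 1.46) the reflected ray undergoes no phase shift.
The two reflections differ by half a wavelength.
With one net inversion, constructive interference in reflection requires 2 n t = (m + ½) λ.
λ = 2 n t / (m + ½) = 6552 / (m + ½) nm.
m=8: 771 nm (IR); m=9: 690 nm (visible); m=10: 624 nm (visible); m=11: 570 nm (visible); m=12: 524 nm (visible); m=13: 485 nm (visible); m=14: 452 nm (visible); m=15: 423 nm (visible); m=16: 397 nm (visible); m=17: 374 nm (UV).

8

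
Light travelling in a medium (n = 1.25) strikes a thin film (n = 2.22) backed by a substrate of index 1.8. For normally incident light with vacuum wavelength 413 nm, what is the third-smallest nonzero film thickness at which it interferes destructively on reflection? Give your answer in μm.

0.279 μm

At the upper boundary (n = 1.25 to n = 2.22) the reflected ray undergoes a half-wave phase shift.
At the lower boundary (n = 2.22 to n = 1.8) the reflected ray undergoes no phase shift.
The two reflections differ by half a wavelength.
For weak reflection here: 2 n t = m λ.
The third-smallest nonzero thickness corresponds to m = 3: t = m λ / (2 n) = 3.00 × 413 / (2 × 2.22) = 279 nm.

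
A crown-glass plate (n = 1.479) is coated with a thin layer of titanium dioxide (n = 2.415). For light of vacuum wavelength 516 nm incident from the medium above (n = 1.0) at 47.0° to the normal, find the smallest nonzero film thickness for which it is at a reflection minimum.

Ray reflecting at the top interface goes from n = 1.0 toward n = 2.415: a half-wave phase shift.
At the lower boundary (n = 2.415 to n = 1.479) the reflected ray undergoes no phase shift.
The two reflections differ by half a wavelength.
For weak reflection here: 2 n t cos θ_r = m λ.
Snell's law: 1.0 sin 47.0° = 2.415 sin θ_r → sin θ_r = 0.303, cos θ_r = 0.953.
Minimum nonzero at m = 1: t = λ / (2 n cos θ_r) = 516 / (2 × 2.415 × 0.953) = 112 nm.

112 nm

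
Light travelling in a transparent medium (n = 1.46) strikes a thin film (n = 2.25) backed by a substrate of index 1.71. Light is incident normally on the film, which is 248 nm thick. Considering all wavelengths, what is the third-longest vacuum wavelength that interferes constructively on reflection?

446 nm

At the upper boundary (n = 1.46 to n = 2.25) the reflected ray undergoes a half-wave phase shift.
Ray reflecting at the bottom interface goes from n = 2.25 toward n = 1.71: no phase shift.
Exactly one π shift → a net half-wave offset.
With one net inversion, constructive interference in reflection requires 2 n t = (m + ½) λ.
λ = 2 n t / (m + ½). The third-longest wavelength is m = 2: λ = 2 × 2.25 × 248 / 2.50 = 446 nm.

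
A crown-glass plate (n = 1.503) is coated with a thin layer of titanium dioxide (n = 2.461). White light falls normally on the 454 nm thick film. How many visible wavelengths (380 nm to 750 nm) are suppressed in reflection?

3

Top surface (1.0 → 2.461): reflection off a higher-index medium gives a half-wave phase shift.
Bottom surface (2.461 → 1.503): reflection off a lower-index medium gives no phase shift.
The two reflections differ by half a wavelength.
For weak reflection here: 2 n t = m λ.
λ = 2 n t / m = 2235 / m nm.
m=2: 1117 nm (IR); m=3: 745 nm (visible); m=4: 559 nm (visible); m=5: 447 nm (visible); m=6: 372 nm (UV).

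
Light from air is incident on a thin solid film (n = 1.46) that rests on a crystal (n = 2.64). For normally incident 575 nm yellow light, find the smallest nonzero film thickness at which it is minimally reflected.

98.5 nm

Ray reflecting at the top interface goes from n = 1.0 toward n = 1.46: a half-wave phase shift.
Bottom surface (1.46 → 2.64): reflection off a higher-index medium gives a half-wave phase shift.
The two reflections carry the same phase change, so no net offset.
So the condition for destructive reflection is 2 n t = (m + ½) λ.
Minimum at m = 0: t = λ / (4 n) = 575 / (4 × 1.46) = 98.5 nm.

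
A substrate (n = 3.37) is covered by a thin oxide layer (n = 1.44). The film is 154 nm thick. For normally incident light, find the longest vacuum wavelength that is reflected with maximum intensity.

444 nm

At the upper boundary (n = 1.0 to n = 1.44) the reflected ray undergoes a half-wave phase shift.
Ray reflecting at the bottom interface goes from n = 1.44 toward n = 3.37: a half-wave phase shift.
The two reflections carry the same phase change, so no net offset.
For strong reflection here: 2 n t = m λ.
λ = 2 n t / m. The longest wavelength is m = 1: λ = 2 × 1.44 × 154 / 1.00 = 444 nm.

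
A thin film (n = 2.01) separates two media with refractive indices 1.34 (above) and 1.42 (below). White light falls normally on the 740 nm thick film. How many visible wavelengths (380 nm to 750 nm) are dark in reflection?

4

Ray reflecting at the top interface goes from n = 1.34 toward n = 2.01: a half-wave phase shift.
Ray reflecting at the bottom interface goes from n = 2.01 toward n = 1.42: no phase shift.
Exactly one π shift → a net half-wave offset.
With one net inversion, destructive interference in reflection requires 2 n t = m λ.
λ = 2 n t / m = 2975 / m nm.
m=3: 992 nm (IR); m=4: 744 nm (visible); m=5: 595 nm (visible); m=6: 496 nm (visible); m=7: 425 nm (visible); m=8: 372 nm (UV).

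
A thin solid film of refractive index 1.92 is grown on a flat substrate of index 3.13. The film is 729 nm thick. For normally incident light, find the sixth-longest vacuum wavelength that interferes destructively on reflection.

509 nm

At the upper boundary (n = 1.0 to n = 1.92) the reflected ray undergoes a half-wave phase shift.
At the lower boundary (n = 1.92 to n = 3.13) the reflected ray undergoes a half-wave phase shift.
Net: no relative phase inversion (both shifts match).
For minimum reflection here: 2 n t = (m + ½) λ.
λ = 2 n t / (m + ½). The sixth-longest wavelength is m = 5: λ = 2 × 1.92 × 729 / 5.50 = 509 nm.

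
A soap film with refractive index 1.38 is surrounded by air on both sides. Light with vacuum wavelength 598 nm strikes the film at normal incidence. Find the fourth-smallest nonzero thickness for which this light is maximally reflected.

Top surface (1.0 → 1.38): reflection off a higher-index medium gives a half-wave phase shift.
At the lower boundary (n = 1.38 to n = 1.0) the reflected ray undergoes no phase shift.
The two reflections differ by half a wavelength.
With one net inversion, constructive interference in reflection requires 2 n t = (m + ½) λ.
The fourth-smallest nonzero thickness corresponds to m = 3: t = (m + ½) λ / (2 n) = 3.50 × 598 / (2 × 1.38) = 758 nm.

758 nm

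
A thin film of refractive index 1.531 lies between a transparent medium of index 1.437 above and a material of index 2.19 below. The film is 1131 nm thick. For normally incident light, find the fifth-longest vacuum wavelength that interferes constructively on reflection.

693 nm

At the upper boundary (n = 1.437 to n = 1.531) the reflected ray undergoes a half-wave phase shift.
Ray reflecting at the bottom interface goes from n = 1.531 toward n = 2.19: a half-wave phase shift.
Zero or two π shifts → no net half-wave offset.
For maximum reflection here: 2 n t = m λ.
λ = 2 n t / m. The fifth-longest wavelength is m = 5: λ = 2 × 1.531 × 1131 / 5.00 = 693 nm.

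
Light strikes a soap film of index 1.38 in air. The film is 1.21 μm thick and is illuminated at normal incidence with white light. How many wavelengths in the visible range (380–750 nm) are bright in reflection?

Top surface (1.0 → 1.38): reflection off a higher-index medium gives a half-wave phase shift.
At the lower boundary (n = 1.38 to n = 1.0) the reflected ray undergoes no phase shift.
Exactly one π shift → a net half-wave offset.
So the condition for constructive reflection is 2 n t = (m + ½) λ.
λ = 2 n t / (m + ½) = 3340 / (m + ½) nm.
m=3: 954 nm (IR); m=4: 742 nm (visible); m=5: 607 nm (visible); m=6: 514 nm (visible); m=7: 445 nm (visible); m=8: 393 nm (visible); m=9: 352 nm (UV).

5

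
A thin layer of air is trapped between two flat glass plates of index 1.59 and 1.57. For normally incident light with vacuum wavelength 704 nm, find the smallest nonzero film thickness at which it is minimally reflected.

At the upper boundary (n = 1.59 to n = 1.0) the reflected ray undergoes no phase shift.
At the lower boundary (n = 1.0 to n = 1.57) the reflected ray undergoes a half-wave phase shift.
Exactly one π shift → a net half-wave offset.
For dark reflection here: 2 n t = m λ.
Minimum nonzero at m = 1: t = λ / (2 n) = 704 / (2 × 1.0) = 352 nm.

352 nm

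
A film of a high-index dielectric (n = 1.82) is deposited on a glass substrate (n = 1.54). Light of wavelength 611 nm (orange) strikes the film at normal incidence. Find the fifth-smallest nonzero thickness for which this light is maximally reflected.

755 nm

At the upper boundary (n = 1.0 to n = 1.82) the reflected ray undergoes a half-wave phase shift.
Ray reflecting at the bottom interface goes from n = 1.82 toward n = 1.54: no phase shift.
Net: one phase inversion between the two reflected rays.
For strong reflection here: 2 n t = (m + ½) λ.
The fifth-smallest nonzero thickness corresponds to m = 4: t = (m + ½) λ / (2 n) = 4.50 × 611 / (2 × 1.82) = 755 nm.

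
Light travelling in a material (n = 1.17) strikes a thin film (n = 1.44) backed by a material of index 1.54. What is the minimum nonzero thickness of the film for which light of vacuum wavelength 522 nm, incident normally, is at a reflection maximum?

At the upper boundary (n = 1.17 to n = 1.44) the reflected ray undergoes a half-wave phase shift.
Bottom surface (1.44 → 1.54): reflection off a higher-index medium gives a half-wave phase shift.
Net: no relative phase inversion (both shifts match).
With no net inversion, constructive interference in reflection requires 2 n t = m λ.
Minimum nonzero at m = 1: t = λ / (2 n) = 522 / (2 × 1.44) = 181 nm.

181 nm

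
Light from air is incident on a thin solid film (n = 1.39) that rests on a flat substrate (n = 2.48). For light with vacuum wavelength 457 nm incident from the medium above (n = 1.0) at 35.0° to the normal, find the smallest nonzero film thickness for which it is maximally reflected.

180 nm

At the upper boundary (n = 1.0 to n = 1.39) the reflected ray undergoes a half-wave phase shift.
Bottom surface (1.39 → 2.48): reflection off a higher-index medium gives a half-wave phase shift.
Zero or two π shifts → no net half-wave offset.
For bright reflection here: 2 n t cos θ_r = m λ.
Snell's law: 1.0 sin 35.0° = 1.39 sin θ_r → sin θ_r = 0.413, cos θ_r = 0.911.
Minimum nonzero at m = 1: t = λ / (2 n cos θ_r) = 457 / (2 × 1.39 × 0.911) = 180 nm.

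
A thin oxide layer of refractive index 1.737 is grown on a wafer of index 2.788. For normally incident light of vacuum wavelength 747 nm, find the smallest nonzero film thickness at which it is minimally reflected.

108 nm

Ray reflecting at the top interface goes from n = 1.0 toward n = 1.737: a half-wave phase shift.
Ray reflecting at the bottom interface goes from n = 1.737 toward n = 2.788: a half-wave phase shift.
Net: no relative phase inversion (both shifts match).
For dark reflection here: 2 n t = (m + ½) λ.
Minimum at m = 0: t = λ / (4 n) = 747 / (4 × 1.737) = 108 nm.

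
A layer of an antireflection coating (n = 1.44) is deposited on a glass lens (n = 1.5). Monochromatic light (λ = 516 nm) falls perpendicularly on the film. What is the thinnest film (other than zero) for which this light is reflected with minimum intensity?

89.6 nm

At the upper boundary (n = 1.0 to n = 1.44) the reflected ray undergoes a half-wave phase shift.
Bottom surface (1.44 → 1.5): reflection off a higher-index medium gives a half-wave phase shift.
Net: no relative phase inversion (both shifts match).
For weak reflection here: 2 n t = (m + ½) λ.
Minimum at m = 0: t = λ / (4 n) = 516 / (4 × 1.44) = 89.6 nm.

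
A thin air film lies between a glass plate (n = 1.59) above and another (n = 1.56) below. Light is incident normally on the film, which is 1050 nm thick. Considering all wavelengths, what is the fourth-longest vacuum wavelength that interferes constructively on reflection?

Ray reflecting at the top interface goes from n = 1.59 toward n = 1.0: no phase shift.
At the lower boundary (n = 1.0 to n = 1.56) the reflected ray undergoes a half-wave phase shift.
The two reflections differ by half a wavelength.
So the condition for constructive reflection is 2 n t = (m + ½) λ.
λ = 2 n t / (m + ½). The fourth-longest wavelength is m = 3: λ = 2 × 1.0 × 1050 / 3.50 = 600 nm.

600 nm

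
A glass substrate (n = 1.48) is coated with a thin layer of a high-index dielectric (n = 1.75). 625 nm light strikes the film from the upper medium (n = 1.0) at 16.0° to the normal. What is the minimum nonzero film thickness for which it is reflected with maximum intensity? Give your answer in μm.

Top surface (1.0 → 1.75): reflection off a higher-index medium gives a half-wave phase shift.
Bottom surface (1.75 → 1.48): reflection off a lower-index medium gives no phase shift.
Exactly one π shift → a net half-wave offset.
With one net inversion, constructive interference in reflection requires 2 n t cos θ_r = (m + ½) λ.
Snell's law: 1.0 sin 16.0° = 1.75 sin θ_r → sin θ_r = 0.158, cos θ_r = 0.988.
Minimum at m = 0: t = λ / (4 n cos θ_r) = 625 / (4 × 1.75 × 0.988) = 90.4 nm.

0.0904 μm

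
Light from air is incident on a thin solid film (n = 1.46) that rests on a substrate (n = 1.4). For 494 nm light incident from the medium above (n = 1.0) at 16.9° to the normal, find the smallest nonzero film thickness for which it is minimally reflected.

173 nm

Ray reflecting at the top interface goes from n = 1.0 toward n = 1.46: a half-wave phase shift.
Bottom surface (1.46 → 1.4): reflection off a lower-index medium gives no phase shift.
Exactly one π shift → a net half-wave offset.
So the condition for destructive reflection is 2 n t cos θ_r = m λ.
Snell's law: 1.0 sin 16.9° = 1.46 sin θ_r → sin θ_r = 0.199, cos θ_r = 0.980.
Minimum nonzero at m = 1: t = λ / (2 n cos θ_r) = 494 / (2 × 1.46 × 0.980) = 173 nm.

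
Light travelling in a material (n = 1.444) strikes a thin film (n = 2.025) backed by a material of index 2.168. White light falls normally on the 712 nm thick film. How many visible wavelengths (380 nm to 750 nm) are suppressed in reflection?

4

Ray reflecting at the top interface goes from n = 1.444 toward n = 2.025: a half-wave phase shift.
At the lower boundary (n = 2.025 to n = 2.168) the reflected ray undergoes a half-wave phase shift.
Net: no relative phase inversion (both shifts match).
For dark reflection here: 2 n t = (m + ½) λ.
λ = 2 n t / (m + ½) = 2884 / (m + ½) nm.
m=3: 824 nm (IR); m=4: 641 nm (visible); m=5: 524 nm (visible); m=6: 444 nm (visible); m=7: 384 nm (visible); m=8: 339 nm (UV).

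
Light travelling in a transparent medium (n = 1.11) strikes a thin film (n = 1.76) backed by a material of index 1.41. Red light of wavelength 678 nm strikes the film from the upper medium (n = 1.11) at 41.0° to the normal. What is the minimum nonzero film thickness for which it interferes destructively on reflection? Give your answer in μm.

0.212 μm

Top surface (1.11 → 1.76): reflection off a higher-index medium gives a half-wave phase shift.
At the lower boundary (n = 1.76 to n = 1.41) the reflected ray undergoes no phase shift.
Net: one phase inversion between the two reflected rays.
With one net inversion, destructive interference in reflection requires 2 n t cos θ_r = m λ.
Snell's law: 1.11 sin 41.0° = 1.76 sin θ_r → sin θ_r = 0.414, cos θ_r = 0.910.
Minimum nonzero at m = 1: t = λ / (2 n cos θ_r) = 678 / (2 × 1.76 × 0.910) = 212 nm.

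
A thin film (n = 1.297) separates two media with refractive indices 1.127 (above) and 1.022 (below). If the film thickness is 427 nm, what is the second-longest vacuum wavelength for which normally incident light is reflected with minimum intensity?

554 nm

Ray reflecting at the top interface goes from n = 1.127 toward n = 1.297: a half-wave phase shift.
At the lower boundary (n = 1.297 to n = 1.022) the reflected ray undergoes no phase shift.
Exactly one π shift → a net half-wave offset.
With one net inversion, destructive interference in reflection requires 2 n t = m λ.
λ = 2 n t / m. The second-longest wavelength is m = 2: λ = 2 × 1.297 × 427 / 2.00 = 554 nm.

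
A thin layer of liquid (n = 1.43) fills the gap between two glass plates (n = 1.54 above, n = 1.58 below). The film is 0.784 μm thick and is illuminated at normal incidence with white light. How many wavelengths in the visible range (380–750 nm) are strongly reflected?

3

Top surface (1.54 → 1.43): reflection off a lower-index medium gives no phase shift.
Ray reflecting at the bottom interface goes from n = 1.43 toward n = 1.58: a half-wave phase shift.
The two reflections differ by half a wavelength.
With one net inversion, constructive interference in reflection requires 2 n t = (m + ½) λ.
λ = 2 n t / (m + ½) = 2242 / (m + ½) nm.
m=2: 897 nm (IR); m=3: 641 nm (visible); m=4: 498 nm (visible); m=5: 408 nm (visible); m=6: 345 nm (UV).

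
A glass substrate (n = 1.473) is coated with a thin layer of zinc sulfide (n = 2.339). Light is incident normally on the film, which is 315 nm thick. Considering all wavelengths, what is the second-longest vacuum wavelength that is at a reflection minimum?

Ray reflecting at the top interface goes from n = 1.0 toward n = 2.339: a half-wave phase shift.
Ray reflecting at the bottom interface goes from n = 2.339 toward n = 1.473: no phase shift.
Net: one phase inversion between the two reflected rays.
With one net inversion, destructive interference in reflection requires 2 n t = m λ.
λ = 2 n t / m. The second-longest wavelength is m = 2: λ = 2 × 2.339 × 315 / 2.00 = 737 nm.

737 nm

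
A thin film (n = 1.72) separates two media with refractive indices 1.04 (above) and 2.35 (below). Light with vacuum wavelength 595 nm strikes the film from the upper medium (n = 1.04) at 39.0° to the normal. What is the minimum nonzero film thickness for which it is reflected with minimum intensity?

At the upper boundary (n = 1.04 to n = 1.72) the reflected ray undergoes a half-wave phase shift.
Bottom surface (1.72 → 2.35): reflection off a higher-index medium gives a half-wave phase shift.
The two reflections carry the same phase change, so no net offset.
So the condition for destructive reflection is 2 n t cos θ_r = (m + ½) λ.
Snell's law: 1.04 sin 39.0° = 1.72 sin θ_r → sin θ_r = 0.381, cos θ_r = 0.925.
Minimum at m = 0: t = λ / (4 n cos θ_r) = 595 / (4 × 1.72 × 0.925) = 93.5 nm.

93.5 nm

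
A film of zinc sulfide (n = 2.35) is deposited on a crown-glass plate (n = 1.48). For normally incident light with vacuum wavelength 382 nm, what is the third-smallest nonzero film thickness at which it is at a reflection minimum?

At the upper boundary (n = 1.0 to n = 2.35) the reflected ray undergoes a half-wave phase shift.
At the lower boundary (n = 2.35 to n = 1.48) the reflected ray undergoes no phase shift.
Exactly one π shift → a net half-wave offset.
With one net inversion, destructive interference in reflection requires 2 n t = m λ.
The third-smallest nonzero thickness corresponds to m = 3: t = m λ / (2 n) = 3.00 × 382 / (2 × 2.35) = 244 nm.

244 nm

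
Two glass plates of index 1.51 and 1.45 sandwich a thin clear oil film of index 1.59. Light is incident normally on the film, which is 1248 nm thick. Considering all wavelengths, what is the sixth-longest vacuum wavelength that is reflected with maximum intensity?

722 nm

At the upper boundary (n = 1.51 to n = 1.59) the reflected ray undergoes a half-wave phase shift.
Bottom surface (1.59 → 1.45): reflection off a lower-index medium gives no phase shift.
Exactly one π shift → a net half-wave offset.
So the condition for constructive reflection is 2 n t = (m + ½) λ.
λ = 2 n t / (m + ½). The sixth-longest wavelength is m = 5: λ = 2 × 1.59 × 1248 / 5.50 = 722 nm.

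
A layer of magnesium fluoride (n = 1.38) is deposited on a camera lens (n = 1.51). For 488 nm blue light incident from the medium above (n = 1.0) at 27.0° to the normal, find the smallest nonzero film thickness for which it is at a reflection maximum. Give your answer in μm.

At the upper boundary (n = 1.0 to n = 1.38) the reflected ray undergoes a half-wave phase shift.
Bottom surface (1.38 → 1.51): reflection off a higher-index medium gives a half-wave phase shift.
Net: no relative phase inversion (both shifts match).
For maximum reflection here: 2 n t cos θ_r = m λ.
Snell's law: 1.0 sin 27.0° = 1.38 sin θ_r → sin θ_r = 0.329, cos θ_r = 0.944.
Minimum nonzero at m = 1: t = λ / (2 n cos θ_r) = 488 / (2 × 1.38 × 0.944) = 187 nm.

0.187 μm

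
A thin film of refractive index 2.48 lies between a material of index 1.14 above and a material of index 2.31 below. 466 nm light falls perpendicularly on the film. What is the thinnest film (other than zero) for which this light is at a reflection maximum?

47.0 nm

Ray reflecting at the top interface goes from n = 1.14 toward n = 2.48: a half-wave phase shift.
At the lower boundary (n = 2.48 to n = 2.31) the reflected ray undergoes no phase shift.
The two reflections differ by half a wavelength.
For strong reflection here: 2 n t = (m + ½) λ.
Minimum at m = 0: t = λ / (4 n) = 466 / (4 × 2.48) = 47.0 nm.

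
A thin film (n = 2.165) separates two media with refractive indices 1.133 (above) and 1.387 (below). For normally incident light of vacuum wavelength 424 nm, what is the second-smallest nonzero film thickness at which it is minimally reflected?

196 nm

Ray reflecting at the top interface goes from n = 1.133 toward n = 2.165: a half-wave phase shift.
At the lower boundary (n = 2.165 to n = 1.387) the reflected ray undergoes no phase shift.
Exactly one π shift → a net half-wave offset.
So the condition for destructive reflection is 2 n t = m λ.
The second-smallest nonzero thickness corresponds to m = 2: t = m λ / (2 n) = 2.00 × 424 / (2 × 2.165) = 196 nm.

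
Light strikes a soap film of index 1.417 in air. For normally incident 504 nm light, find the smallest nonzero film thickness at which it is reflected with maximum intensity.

88.9 nm

At the upper boundary (n = 1.0 to n = 1.417) the reflected ray undergoes a half-wave phase shift.
Ray reflecting at the bottom interface goes from n = 1.417 toward n = 1.0: no phase shift.
The two reflections differ by half a wavelength.
So the condition for constructive reflection is 2 n t = (m + ½) λ.
Minimum at m = 0: t = λ / (4 n) = 504 / (4 × 1.417) = 88.9 nm.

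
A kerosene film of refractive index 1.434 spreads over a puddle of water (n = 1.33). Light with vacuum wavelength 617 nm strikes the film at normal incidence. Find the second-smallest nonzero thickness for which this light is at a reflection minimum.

At the upper boundary (n = 1.0 to n = 1.434) the reflected ray undergoes a half-wave phase shift.
Ray reflecting at the bottom interface goes from n = 1.434 toward n = 1.33: no phase shift.
The two reflections differ by half a wavelength.
So the condition for destructive reflection is 2 n t = m λ.
The second-smallest nonzero thickness corresponds to m = 2: t = m λ / (2 n) = 2.00 × 617 / (2 × 1.434) = 430 nm.

430 nm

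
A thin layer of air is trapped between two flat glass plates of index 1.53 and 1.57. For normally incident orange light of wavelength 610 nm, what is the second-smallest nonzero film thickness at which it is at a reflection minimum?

Top surface (1.53 → 1.0): reflection off a lower-index medium gives no phase shift.
Bottom surface (1.0 → 1.57): reflection off a higher-index medium gives a half-wave phase shift.
The two reflections differ by half a wavelength.
For dark reflection here: 2 n t = m λ.
The second-smallest nonzero thickness corresponds to m = 2: t = m λ / (2 n) = 2.00 × 610 / (2 × 1.0) = 610 nm.

610 nm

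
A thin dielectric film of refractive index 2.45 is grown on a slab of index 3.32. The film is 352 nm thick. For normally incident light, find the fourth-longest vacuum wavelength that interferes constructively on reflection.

431 nm

Ray reflecting at the top interface goes from n = 1.0 toward n = 2.45: a half-wave phase shift.
Bottom surface (2.45 → 3.32): reflection off a higher-index medium gives a half-wave phase shift.
Zero or two π shifts → no net half-wave offset.
With no net inversion, constructive interference in reflection requires 2 n t = m λ.
λ = 2 n t / m. The fourth-longest wavelength is m = 4: λ = 2 × 2.45 × 352 / 4.00 = 431 nm.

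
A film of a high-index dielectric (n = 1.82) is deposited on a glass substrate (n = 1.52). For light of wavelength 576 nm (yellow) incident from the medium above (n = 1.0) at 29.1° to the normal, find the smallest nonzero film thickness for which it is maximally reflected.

82.1 nm

Top surface (1.0 → 1.82): reflection off a higher-index medium gives a half-wave phase shift.
At the lower boundary (n = 1.82 to n = 1.52) the reflected ray undergoes no phase shift.
The two reflections differ by half a wavelength.
For maximum reflection here: 2 n t cos θ_r = (m + ½) λ.
Snell's law: 1.0 sin 29.1° = 1.82 sin θ_r → sin θ_r = 0.267, cos θ_r = 0.964.
Minimum at m = 0: t = λ / (4 n cos θ_r) = 576 / (4 × 1.82 × 0.964) = 82.1 nm.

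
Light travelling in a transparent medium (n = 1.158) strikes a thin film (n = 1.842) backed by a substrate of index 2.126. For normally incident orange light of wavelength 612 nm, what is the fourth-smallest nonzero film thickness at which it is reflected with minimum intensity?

Ray reflecting at the top interface goes from n = 1.158 toward n = 1.842: a half-wave phase shift.
Bottom surface (1.842 → 2.126): reflection off a higher-index medium gives a half-wave phase shift.
Net: no relative phase inversion (both shifts match).
So the condition for destructive reflection is 2 n t = (m + ½) λ.
The fourth-smallest nonzero thickness corresponds to m = 3: t = (m + ½) λ / (2 n) = 3.50 × 612 / (2 × 1.842) = 581 nm.

581 nm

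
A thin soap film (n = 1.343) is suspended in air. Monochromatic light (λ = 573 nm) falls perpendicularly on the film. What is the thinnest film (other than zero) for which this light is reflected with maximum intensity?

Top surface (1.0 → 1.343): reflection off a higher-index medium gives a half-wave phase shift.
Bottom surface (1.343 → 1.0): reflection off a lower-index medium gives no phase shift.
The two reflections differ by half a wavelength.
So the condition for constructive reflection is 2 n t = (m + ½) λ.
Minimum at m = 0: t = λ / (4 n) = 573 / (4 × 1.343) = 107 nm.

107 nm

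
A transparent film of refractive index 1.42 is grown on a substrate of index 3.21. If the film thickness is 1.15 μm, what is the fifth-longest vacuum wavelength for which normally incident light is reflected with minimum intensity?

726 nm

Ray reflecting at the top interface goes from n = 1.0 toward n = 1.42: a half-wave phase shift.
At the lower boundary (n = 1.42 to n = 3.21) the reflected ray undergoes a half-wave phase shift.
The two reflections carry the same phase change, so no net offset.
So the condition for destructive reflection is 2 n t = (m + ½) λ.
λ = 2 n t / (m + ½). The fifth-longest wavelength is m = 4: λ = 2 × 1.42 × 1150 / 4.50 = 726 nm.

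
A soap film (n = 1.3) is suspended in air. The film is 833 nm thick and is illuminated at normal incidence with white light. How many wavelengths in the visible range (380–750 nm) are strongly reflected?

3

At the upper boundary (n = 1.0 to n = 1.3) the reflected ray undergoes a half-wave phase shift.
Ray reflecting at the bottom interface goes from n = 1.3 toward n = 1.0: no phase shift.
Net: one phase inversion between the two reflected rays.
So the condition for constructive reflection is 2 n t = (m + ½) λ.
λ = 2 n t / (m + ½) = 2166 / (m + ½) nm.
m=2: 866 nm (IR); m=3: 619 nm (visible); m=4: 481 nm (visible); m=5: 394 nm (visible); m=6: 333 nm (UV).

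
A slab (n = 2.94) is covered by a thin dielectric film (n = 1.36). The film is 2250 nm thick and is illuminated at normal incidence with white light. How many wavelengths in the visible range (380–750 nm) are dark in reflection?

At the upper boundary (n = 1.0 to n = 1.36) the reflected ray undergoes a half-wave phase shift.
At the lower boundary (n = 1.36 to n = 2.94) the reflected ray undergoes a half-wave phase shift.
Net: no relative phase inversion (both shifts match).
For minimum reflection here: 2 n t = (m + ½) λ.
λ = 2 n t / (m + ½) = 6120 / (m + ½) nm.
m=7: 816 nm (IR); m=8: 720 nm (visible); m=9: 644 nm (visible); m=10: 583 nm (visible); m=11: 532 nm (visible); m=12: 490 nm (visible); m=13: 453 nm (visible); m=14: 422 nm (visible); m=15: 395 nm (visible); m=16: 371 nm (UV).

8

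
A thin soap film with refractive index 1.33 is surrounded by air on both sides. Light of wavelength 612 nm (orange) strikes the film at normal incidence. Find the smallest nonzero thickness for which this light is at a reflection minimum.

230 nm

Ray reflecting at the top interface goes from n = 1.0 toward n = 1.33: a half-wave phase shift.
Bottom surface (1.33 → 1.0): reflection off a lower-index medium gives no phase shift.
Exactly one π shift → a net half-wave offset.
For dark reflection here: 2 n t = m λ.
The smallest nonzero thickness corresponds to m = 1: t = m λ / (2 n) = 1.00 × 612 / (2 × 1.33) = 230 nm.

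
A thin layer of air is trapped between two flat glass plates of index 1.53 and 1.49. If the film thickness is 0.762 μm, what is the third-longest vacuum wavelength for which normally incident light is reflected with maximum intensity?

610 nm

At the upper boundary (n = 1.53 to n = 1.0) the reflected ray undergoes no phase shift.
Bottom surface (1.0 → 1.49): reflection off a higher-index medium gives a half-wave phase shift.
Net: one phase inversion between the two reflected rays.
So the condition for constructive reflection is 2 n t = (m + ½) λ.
λ = 2 n t / (m + ½). The third-longest wavelength is m = 2: λ = 2 × 1.0 × 762 / 2.50 = 610 nm.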